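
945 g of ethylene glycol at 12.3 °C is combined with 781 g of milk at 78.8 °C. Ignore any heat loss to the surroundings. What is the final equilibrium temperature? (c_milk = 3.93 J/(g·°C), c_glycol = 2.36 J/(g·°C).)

T_f ≈ 50.8 °C

Heat lost by the milk equals heat gained by the glycol:
781·3.93·(78.8 − T) = 945·2.36·(T − 12.3)
3069.3(78.8 − T) = 2230.2(T − 12.3)
5299.5 T = 269295  ⇒  T ≈ 50.81 °C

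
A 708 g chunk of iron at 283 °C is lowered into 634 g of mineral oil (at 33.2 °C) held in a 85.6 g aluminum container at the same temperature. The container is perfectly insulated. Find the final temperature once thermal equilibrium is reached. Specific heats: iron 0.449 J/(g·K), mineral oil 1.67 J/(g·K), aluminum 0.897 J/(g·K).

T_f is the heat-capacity-weighted average of the initial temperatures:
T_f = (317.89·283 + 1058.8·33.2 + 76.78·33.2) / (317.89 + 1058.8 + 76.78)
    = 127664 / 1453.5 ≈ 87.83 °C

T_f ≈ 87.8 °C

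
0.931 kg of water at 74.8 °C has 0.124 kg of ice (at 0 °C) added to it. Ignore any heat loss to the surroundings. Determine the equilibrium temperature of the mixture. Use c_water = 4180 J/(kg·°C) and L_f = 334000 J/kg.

T_f ≈ 56.6 °C

Let T be the final temperature. ΣQ_i = 0:
latent heat to melt: 0.124·334000 = 41416; warm the meltwater: 518.32 T; water cools: 0.931·4180·(T − 74.8) = 3891.6(T − 74.8)
4409.9 T = 291090 − 41416 = 249674
T ≈ 56.62 °C (positive, so assuming full melt was valid).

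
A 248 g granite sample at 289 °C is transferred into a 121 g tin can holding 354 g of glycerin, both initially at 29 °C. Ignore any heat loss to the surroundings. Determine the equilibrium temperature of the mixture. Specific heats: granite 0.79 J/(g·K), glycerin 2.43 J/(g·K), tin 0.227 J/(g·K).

T_f ≈ 76.0 °C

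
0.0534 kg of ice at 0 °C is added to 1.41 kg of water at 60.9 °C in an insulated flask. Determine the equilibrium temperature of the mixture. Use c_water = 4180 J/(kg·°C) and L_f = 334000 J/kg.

Let T be the final temperature. ΣQ_i = 0:
latent heat to melt: 0.0534·334000 = 17836; meltwater 0→T: 0.0534·4180·T = 223.21 T; water: 5893.8(T − 60.9)
6117 T = 358932 − 17836 = 341097
T ≈ 55.76 °C. Since T > 0 °C, the all-ice-melts assumption holds.

T_f ≈ 55.8 °C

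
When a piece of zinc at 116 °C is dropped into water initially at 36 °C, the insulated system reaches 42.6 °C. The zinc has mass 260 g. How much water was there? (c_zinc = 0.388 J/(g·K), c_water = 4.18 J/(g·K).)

m ≈ 268 g

|Q_zinc| = |Q_water|:
260×0.388×(116 − 42.6) = m×4.18×(42.6 − 36)
27.59 m = 7404.6  ⇒  m ≈ 268.4 g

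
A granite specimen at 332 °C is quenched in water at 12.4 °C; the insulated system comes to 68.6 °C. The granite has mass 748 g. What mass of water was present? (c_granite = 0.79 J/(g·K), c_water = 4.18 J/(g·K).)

Heat lost by the granite = heat gained by the water:
748×0.79×(332 − 68.6) = m×4.18×(68.6 − 12.4)
234.92 m = 155648  ⇒  m ≈ 662.6 g

m ≈ 663 g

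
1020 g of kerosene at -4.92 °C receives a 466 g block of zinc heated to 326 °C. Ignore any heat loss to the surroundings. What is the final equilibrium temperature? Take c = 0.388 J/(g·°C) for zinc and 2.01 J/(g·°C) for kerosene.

|Q_zinc| = |Q_kerosene|:
466*0.388*(326 − T) = 1020*2.01*(T − (-4.92))
180.81(326 − T) = 2050.2(T − (-4.92))
2231 T = 48856  ⇒  T ≈ 21.90 °C

T_f ≈ 21.9 °C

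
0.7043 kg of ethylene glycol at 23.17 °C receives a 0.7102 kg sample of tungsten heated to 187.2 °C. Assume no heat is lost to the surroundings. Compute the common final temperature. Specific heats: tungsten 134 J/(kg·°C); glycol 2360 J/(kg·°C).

T_f ≈ 32.1 °C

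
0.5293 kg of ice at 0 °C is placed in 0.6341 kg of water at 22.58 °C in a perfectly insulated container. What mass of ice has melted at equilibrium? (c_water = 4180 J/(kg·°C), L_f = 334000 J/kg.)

m_melted ≈ 0.179 kg

Cooling the water to 0 °C releases 0.6341·4180·22.58 = 59849 J.
Melting all 0.5293 kg of ice would need 0.5293·334000 = 176786 J.
That's not enough to melt it all — equilibrium is at 0 °C with ice remaining.
m_melt = 59849 / L_f = 0.1792 kg.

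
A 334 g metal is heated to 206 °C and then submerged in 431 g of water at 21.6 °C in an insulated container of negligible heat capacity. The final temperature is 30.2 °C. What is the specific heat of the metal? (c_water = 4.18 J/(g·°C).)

c ≈ 0.264 J/(g·°C)

Heat lost by the metal = heat gained by the water:
334×c×(206 − 30.2) = 431×4.18×(30.2 − 21.6)
58717 c = 15494  ⇒  c ≈ 0.2639 J/(g·°C)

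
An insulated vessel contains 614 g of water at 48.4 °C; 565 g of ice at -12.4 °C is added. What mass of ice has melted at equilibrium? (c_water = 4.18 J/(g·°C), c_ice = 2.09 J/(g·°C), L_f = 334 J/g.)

Cooling the water to 0 °C releases 614×4.18×48.4 = 124220 J.
Warming the ice to 0 °C takes 565×2.09×12.4 = 14643 J, leaving 109577 J for melting.
Melting all 565 g of ice would need 565×334 = 188710 J.
Since 109577 < 188710 J, not all the ice melts; equilibrium is at 0 °C.
Mass melted = 109577/334 ≈ 328.1 g.

m_melted ≈ 328 g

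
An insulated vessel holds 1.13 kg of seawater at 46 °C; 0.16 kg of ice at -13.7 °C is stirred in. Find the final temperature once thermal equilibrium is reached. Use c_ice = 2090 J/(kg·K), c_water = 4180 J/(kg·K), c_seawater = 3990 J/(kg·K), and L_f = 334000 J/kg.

Taking heat into each body as positive, Σ m c ΔT = 0:
ice -13.7→0 °C: 0.16·2090·13.7 = 4581.3; latent heat to melt: 0.16·334000 = 53440; warm the meltwater: 668.8 T; seawater: 4508.7(T − 46)
5177.5 T = 207400 − 58021 = 149379
T ≈ 28.85 °C (positive, so assuming full melt was valid).

T_f ≈ 28.9 °C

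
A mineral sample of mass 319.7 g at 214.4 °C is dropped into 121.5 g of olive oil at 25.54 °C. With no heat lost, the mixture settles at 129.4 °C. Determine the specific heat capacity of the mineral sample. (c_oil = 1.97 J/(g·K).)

Taking heat into each body as positive, Σ m c ΔT = 0:
319.7·c·(129.4 − 214.4) + 121.5·1.97·(129.4 − 25.54) = 0
-27174 c = -24859
c = -24859/-27174 ≈ 0.9148 J/(g·K)

c ≈ 0.915 J/(g·K)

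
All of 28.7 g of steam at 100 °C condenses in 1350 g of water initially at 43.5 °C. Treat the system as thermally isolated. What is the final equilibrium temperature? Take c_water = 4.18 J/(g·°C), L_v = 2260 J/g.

Sum of m c ΔT and latent-heat terms is zero:
latent heat released on condensation: 28.7·2260 = 64862; condensate cools 100→T: 28.7·4.18·(T − 100) = 119.97(T − 100); original water: 5643(T − 43.5)
5763 T = 64862 + 11997 + 245470 = 322329
T ≈ 55.93 °C, under the boiling point, so the assumption holds.

T_f ≈ 55.9 °C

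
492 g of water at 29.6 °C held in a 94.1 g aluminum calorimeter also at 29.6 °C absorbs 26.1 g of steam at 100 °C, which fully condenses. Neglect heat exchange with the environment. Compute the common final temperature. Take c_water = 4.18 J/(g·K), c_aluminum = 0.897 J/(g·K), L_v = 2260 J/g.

Let T be the final temperature. ΣQ_i = 0:
steam→water at 100 °C releases m L_v = 26.1·2260 = 58986; condensed water 100 °C→T: 109.1(T − 100); water warms: 492·4.18·(T − 29.6) = 2056.6(T − 29.6); cup: 84.41(T − 29.6)
2250.1 T = 58986 + 10910 + 63373 = 133268
T ≈ 59.23 °C, under the boiling point, so the assumption holds.

T_f ≈ 59.2 °C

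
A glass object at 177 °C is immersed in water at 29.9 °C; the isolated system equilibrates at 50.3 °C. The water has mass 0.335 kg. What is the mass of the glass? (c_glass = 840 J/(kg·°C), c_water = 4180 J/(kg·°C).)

|Q_glass| = |Q_water|:
m×840×(177 − 50.3) = 0.335×4180×(50.3 − 29.9)
106428 m = 28566  ⇒  m ≈ 0.2684 kg

m ≈ 0.268 kg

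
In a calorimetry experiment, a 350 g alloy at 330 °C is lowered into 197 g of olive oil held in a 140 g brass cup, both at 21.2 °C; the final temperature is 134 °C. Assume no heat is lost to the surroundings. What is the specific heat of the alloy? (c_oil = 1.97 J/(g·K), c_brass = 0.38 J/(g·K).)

c ≈ 0.726 J/(g·K)

Net heat exchanged in the isolated system is zero:
350×c×(134 − 330) + 197×1.97×(134 − 21.2) + 140×0.38×(134 − 21.2) = 0
-68600 c = -49778
c = -49778/-68600 ≈ 0.7256 J/(g·K)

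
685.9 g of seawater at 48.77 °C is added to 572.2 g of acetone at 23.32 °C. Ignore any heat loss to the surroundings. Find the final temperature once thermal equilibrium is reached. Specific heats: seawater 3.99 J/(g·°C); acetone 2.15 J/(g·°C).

T_f ≈ 40.9 °C

Net heat exchanged in the isolated system is zero:
685.9·3.99·(T − 48.77) + 572.2·2.15·(T − 23.32) = 0
3967 T = 162160
T = 162160/3967 ≈ 40.88 °C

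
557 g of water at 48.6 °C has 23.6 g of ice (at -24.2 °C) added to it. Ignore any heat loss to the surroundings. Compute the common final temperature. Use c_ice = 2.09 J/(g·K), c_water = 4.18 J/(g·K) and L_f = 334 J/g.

Heat gained plus heat lost sum to zero:
warm ice to 0 °C: 23.6×2.09×(0 − (-24.2)) = 1193.6
  melt ice: 23.6×334 = 7882.4
  meltwater 0→T: 23.6×4.18×T = 98.65 T
  water cools: 557×4.18×(T − 48.6) = 2328.3(T − 48.6)
2426.9 T = 113153 − 9076 = 104077
T ≈ 42.88 °C — above 0 °C, consistent with complete melting.

T_f ≈ 42.9 °C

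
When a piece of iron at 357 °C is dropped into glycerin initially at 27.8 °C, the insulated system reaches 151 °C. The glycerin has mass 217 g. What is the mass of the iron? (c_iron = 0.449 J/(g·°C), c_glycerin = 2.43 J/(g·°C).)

m ≈ 702 g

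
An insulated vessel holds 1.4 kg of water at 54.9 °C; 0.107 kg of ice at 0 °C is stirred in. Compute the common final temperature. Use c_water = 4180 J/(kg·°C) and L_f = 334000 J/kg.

Heat gained plus heat lost sum to zero:
melt ice: 0.107×334000 = 35738
  warm the meltwater: 447.26 T
  water: 5852(T − 54.9)
6299.3 T = 321275 − 35738 = 285537
T ≈ 45.33 °C. Since T > 0 °C, the all-ice-melts assumption holds.

T_f ≈ 45.3 °C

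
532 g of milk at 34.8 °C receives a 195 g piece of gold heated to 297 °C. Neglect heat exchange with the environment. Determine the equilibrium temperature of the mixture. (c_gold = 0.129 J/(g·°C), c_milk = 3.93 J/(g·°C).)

T_f ≈ 37.9 °C

Conservation of energy gives ΣQ = 0:
195×0.129×(T − 297) + 532×3.93×(T − 34.8) = 0
2115.9 T = 80229
T = 80229 / 2115.9 = 37.9 °C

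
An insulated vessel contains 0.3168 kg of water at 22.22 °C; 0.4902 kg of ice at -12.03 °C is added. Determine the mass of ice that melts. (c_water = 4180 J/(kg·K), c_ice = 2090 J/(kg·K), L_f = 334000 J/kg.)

m_melted ≈ 0.0512 kg

Heat available from the water dropping to 0 °C: 0.3168×4180×22.22 = 29424 J.
Of that, 0.4902×2090×12.03 = 12325 J goes to bring the ice to 0 °C, leaving 17099 J.
To melt every bit of ice: 0.4902×334000 = 163727 J.
That's not enough to melt it all — equilibrium is at 0 °C with ice remaining.
Mass melted = 17099/334000 ≈ 0.0512 kg.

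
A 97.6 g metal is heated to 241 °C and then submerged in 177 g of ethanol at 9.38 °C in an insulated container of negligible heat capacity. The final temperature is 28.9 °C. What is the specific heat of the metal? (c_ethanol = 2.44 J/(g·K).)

c ≈ 0.407 J/(g·K)

Setting the total heat transfer to zero:
97.6×c×(28.9 − 241) + 177×2.44×(28.9 − 9.38) = 0
-20701 c = -8430.3
c = -8430.3/-20701 ≈ 0.4072 J/(g·K)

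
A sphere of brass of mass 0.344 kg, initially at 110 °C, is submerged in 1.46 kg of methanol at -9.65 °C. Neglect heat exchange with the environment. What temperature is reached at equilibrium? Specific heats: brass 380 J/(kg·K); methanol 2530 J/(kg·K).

Let T be the final temperature. ΣQ_i = 0:
0.344*380*(T − 110) + 1.46*2530*(T − (-9.65)) = 0
3824.5 T = -21266
T = -21266/3824.5 ≈ -5.56 °C

T_f ≈ -5.6 °C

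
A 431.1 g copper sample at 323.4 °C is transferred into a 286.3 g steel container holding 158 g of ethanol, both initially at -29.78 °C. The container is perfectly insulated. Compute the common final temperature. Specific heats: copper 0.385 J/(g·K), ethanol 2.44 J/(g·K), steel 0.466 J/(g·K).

T_f ≈ 55.8 °C

Energy conservation, ΣQ = 0:
431.1×0.385×(T − 323.4) + 158×2.44×(T − (-29.78)) + 286.3×0.466×(T − (-29.78)) = 0
165.97(T − 323.4) + 385.52(T − (-29.78)) + 133.42(T − (-29.78)) = 0
684.91 T = 38222
T = 38222 / 684.91 = 55.8 °C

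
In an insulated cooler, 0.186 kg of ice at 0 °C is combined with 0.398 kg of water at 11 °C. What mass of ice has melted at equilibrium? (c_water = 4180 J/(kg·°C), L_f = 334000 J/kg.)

m_melted ≈ 0.0548 kg

Water can give up m c ΔT = 0.398×4180×11 = 18300 J before reaching 0 °C.
Melting all 0.186 kg of ice would need 0.186×334000 = 62124 J.
18300 J < 62124 J, so only part of the ice melts and the system sits at 0 °C.
Mass melted = 18300/334000 ≈ 0.05479 kg.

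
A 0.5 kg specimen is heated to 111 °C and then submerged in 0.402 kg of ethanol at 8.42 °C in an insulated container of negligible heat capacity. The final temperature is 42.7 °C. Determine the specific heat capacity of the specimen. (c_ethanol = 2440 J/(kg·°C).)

Setting the total heat transfer to zero:
0.5×c×(42.7 − 111) + 0.402×2440×(42.7 − 8.42) = 0
-34.15 c = -33625
c = -33625/-34.15 ≈ 984.6 J/(kg·°C)

c ≈ 985 J/(kg·°C)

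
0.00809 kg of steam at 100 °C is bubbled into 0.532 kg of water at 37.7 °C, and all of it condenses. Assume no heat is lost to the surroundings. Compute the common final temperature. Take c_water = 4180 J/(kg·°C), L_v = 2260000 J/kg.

Sum of m c ΔT and latent-heat terms is zero:
condense steam: −0.00809·2260000 = −18283
  condensate cools 100→T: 0.00809·4180·(T − 100) = 33.82(T − 100)
  water warms: 0.532·4180·(T − 37.7) = 2223.8(T − 37.7)
2257.6 T = 18283 + 3381.6 + 83836 = 105501
T ≈ 46.73 °C — below 100 °C, confirming all the steam condensed.

T_f ≈ 46.7 °C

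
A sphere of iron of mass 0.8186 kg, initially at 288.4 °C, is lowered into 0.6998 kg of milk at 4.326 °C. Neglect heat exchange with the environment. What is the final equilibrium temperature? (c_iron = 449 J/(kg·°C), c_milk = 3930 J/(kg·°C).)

|Q_iron| = |Q_milk|:
0.8186·449·(288.4 − T) = 0.6998·3930·(T − 4.326)
367.55(288.4 − T) = 2750.2(T − 4.326)
3117.8 T = 117899  ⇒  T ≈ 37.82 °C

T_f ≈ 37.8 °C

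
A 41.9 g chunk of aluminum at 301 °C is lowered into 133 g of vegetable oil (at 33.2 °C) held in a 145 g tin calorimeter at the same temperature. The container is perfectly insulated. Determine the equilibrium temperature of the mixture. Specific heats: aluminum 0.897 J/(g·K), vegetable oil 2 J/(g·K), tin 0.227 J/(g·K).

T_f ≈ 63.1 °C

Conservation of energy gives ΣQ = 0:
41.9×0.897×(T − 301) + 133×2×(T − 33.2) + 145×0.227×(T − 33.2) = 0
336.5 T = 21237
T = 21237/336.5 ≈ 63.11 °C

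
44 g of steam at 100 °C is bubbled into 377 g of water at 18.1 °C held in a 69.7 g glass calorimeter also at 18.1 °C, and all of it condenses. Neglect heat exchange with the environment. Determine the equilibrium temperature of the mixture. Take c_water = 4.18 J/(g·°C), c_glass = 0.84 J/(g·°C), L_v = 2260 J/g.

T_f ≈ 81.1 °C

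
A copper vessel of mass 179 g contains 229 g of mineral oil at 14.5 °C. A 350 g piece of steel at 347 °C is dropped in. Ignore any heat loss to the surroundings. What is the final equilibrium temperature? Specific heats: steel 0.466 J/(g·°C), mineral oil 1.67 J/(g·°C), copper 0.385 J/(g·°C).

Energy conservation, ΣQ = 0:
350×0.466×(T − 347) + 229×1.67×(T − 14.5) + 179×0.385×(T − 14.5) = 0
163.1(T − 347) + 382.43(T − 14.5) + 68.92(T − 14.5) = 0
(163.1 + 382.43 + 68.92) T = 163.1×347 + 382.43×14.5 + 68.92×14.5
T = 63140/614.45 ≈ 102.76 °C

T_f ≈ 102.8 °C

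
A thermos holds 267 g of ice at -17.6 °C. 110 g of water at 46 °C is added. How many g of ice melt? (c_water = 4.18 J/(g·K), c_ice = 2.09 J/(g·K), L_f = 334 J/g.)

m_melted ≈ 33.9 g

Heat available from the water dropping to 0 °C: 110×4.18×46 = 21151 J.
Of that, 267×2.09×17.6 = 9821.3 J goes to bring the ice to 0 °C, leaving 11329 J.
Fully melting the ice requires m_ice L_f = 267×334 = 89178 J.
11329 J < 89178 J, so only part of the ice melts and the system sits at 0 °C.
Mass melted = 11329/334 ≈ 33.92 g.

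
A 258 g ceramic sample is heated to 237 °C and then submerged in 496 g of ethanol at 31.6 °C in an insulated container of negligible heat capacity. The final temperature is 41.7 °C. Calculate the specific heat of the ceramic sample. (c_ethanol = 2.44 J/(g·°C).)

m_s c (T_s − T_f) = m_ethanol c_ethanol (T_f − T_0):
258·c·(237 − 41.7) = 496·2.44·(41.7 − 31.6)
50387 c = 12223  ⇒  c ≈ 0.2426 J/(g·°C)

c ≈ 0.243 J/(g·°C)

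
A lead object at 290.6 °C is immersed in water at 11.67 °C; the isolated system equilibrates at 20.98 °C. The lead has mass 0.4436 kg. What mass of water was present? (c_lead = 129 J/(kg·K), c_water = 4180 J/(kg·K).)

m ≈ 0.396 kg

Net heat exchanged in the isolated system is zero:
0.4436·129·(20.98 − 290.6) + m·4180·(20.98 − 11.67) = 0
38916 m = 15429
m = 15429/38916 ≈ 0.3965 kg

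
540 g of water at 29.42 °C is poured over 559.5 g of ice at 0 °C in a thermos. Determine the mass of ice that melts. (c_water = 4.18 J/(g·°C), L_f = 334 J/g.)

m_melted ≈ 199 g

Cooling the water to 0 °C releases 540×4.18×29.42 = 66407 J.
Melting all 559.5 g of ice would need 559.5×334 = 186873 J.
66407 J < 186873 J, so only part of the ice melts and the system sits at 0 °C.
m_melt = 66407 / L_f = 198.8 g.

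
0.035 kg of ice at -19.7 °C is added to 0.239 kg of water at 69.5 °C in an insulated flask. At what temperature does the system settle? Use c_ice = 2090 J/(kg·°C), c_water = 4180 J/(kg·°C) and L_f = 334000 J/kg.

T_f ≈ 49.2 °C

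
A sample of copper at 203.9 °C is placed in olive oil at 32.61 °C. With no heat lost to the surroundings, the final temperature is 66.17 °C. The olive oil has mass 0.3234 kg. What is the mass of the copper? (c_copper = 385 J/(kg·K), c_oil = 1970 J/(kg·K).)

m ≈ 0.403 kg

|Q_copper| = |Q_oil|:
m·385·(203.9 − 66.17) = 0.3234·1970·(66.17 − 32.61)
53026 m = 21381  ⇒  m ≈ 0.4032 kg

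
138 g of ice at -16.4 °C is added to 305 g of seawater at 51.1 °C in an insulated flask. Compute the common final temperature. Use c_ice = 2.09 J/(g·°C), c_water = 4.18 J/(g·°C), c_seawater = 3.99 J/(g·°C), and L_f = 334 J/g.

Heat gained plus heat lost sum to zero:
warm ice to 0 °C: 138×2.09×(0 − (-16.4)) = 4730.1; latent heat to melt: 138×334 = 46092; meltwater 0→T: 138×4.18×T = 576.84 T; seawater: 1217(T − 51.1)
1793.8 T = 62186 − 50822 = 11364
T ≈ 6.34 °C — above 0 °C, consistent with complete melting.

T_f ≈ 6.3 °C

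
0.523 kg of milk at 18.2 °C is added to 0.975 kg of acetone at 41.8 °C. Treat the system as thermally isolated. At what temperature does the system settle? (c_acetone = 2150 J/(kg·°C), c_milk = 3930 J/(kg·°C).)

T_f ≈ 30.1 °C

Energy conservation, ΣQ = 0:
0.975×2150×(T − 41.8) + 0.523×3930×(T − 18.2) = 0
4151.6 T = 125031
T = 125031 / 4151.6 = 30.1 °C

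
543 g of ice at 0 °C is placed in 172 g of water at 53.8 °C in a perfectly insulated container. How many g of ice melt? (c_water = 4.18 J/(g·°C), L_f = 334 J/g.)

Water can give up m c ΔT = 172·4.18·53.8 = 38680 J before reaching 0 °C.
Melting all 543 g of ice would need 543·334 = 181362 J.
Since 38680 < 181362 J, not all the ice melts; equilibrium is at 0 °C.
m_melt = 38680 / L_f = 115.8 g.

m_melted ≈ 116 g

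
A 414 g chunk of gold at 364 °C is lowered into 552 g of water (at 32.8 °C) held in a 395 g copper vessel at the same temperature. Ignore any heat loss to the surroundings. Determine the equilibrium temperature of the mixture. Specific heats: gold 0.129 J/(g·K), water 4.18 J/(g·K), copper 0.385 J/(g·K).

Taking heat into each body as positive, Σ m c ΔT = 0:
414*0.129*(T − 364) + 552*4.18*(T − 32.8) + 395*0.385*(T − 32.8) = 0
(53.41 + 2307.4 + 152.08) T = 53.41*364 + 2307.4*32.8 + 152.08*32.8
T ≈ 39.84 °C

T_f ≈ 39.8 °C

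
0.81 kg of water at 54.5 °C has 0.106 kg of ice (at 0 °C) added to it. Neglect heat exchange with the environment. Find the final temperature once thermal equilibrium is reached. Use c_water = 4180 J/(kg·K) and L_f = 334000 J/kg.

T_f ≈ 38.9 °C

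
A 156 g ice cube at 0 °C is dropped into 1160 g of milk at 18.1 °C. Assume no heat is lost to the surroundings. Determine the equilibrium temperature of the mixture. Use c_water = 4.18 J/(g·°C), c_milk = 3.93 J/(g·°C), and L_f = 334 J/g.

Energy conservation, ΣQ = 0:
fusion: m_ice L_f = 156×334 = 52104
  meltwater 0→T: 156×4.18×T = 652.08 T
  milk: 4558.8(T − 18.1)
5210.9 T = 82514 − 52104 = 30410
T ≈ 5.84 °C (positive, so assuming full melt was valid).

T_f ≈ 5.8 °C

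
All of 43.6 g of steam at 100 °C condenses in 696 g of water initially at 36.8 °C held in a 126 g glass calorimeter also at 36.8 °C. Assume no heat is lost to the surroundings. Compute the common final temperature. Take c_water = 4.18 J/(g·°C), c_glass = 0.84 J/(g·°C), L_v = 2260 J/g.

T_f ≈ 71.2 °C

Heat gained plus heat lost sum to zero:
condense steam: −43.6·2260 = −98536; condensate cools 100→T: 43.6·4.18·(T − 100) = 182.25(T − 100); water warms: 696·4.18·(T − 36.8) = 2909.3(T − 36.8); cup: 105.84(T − 36.8)
3197.4 T = 98536 + 18225 + 110956 = 227717
T ≈ 71.22 °C, under the boiling point, so the assumption holds.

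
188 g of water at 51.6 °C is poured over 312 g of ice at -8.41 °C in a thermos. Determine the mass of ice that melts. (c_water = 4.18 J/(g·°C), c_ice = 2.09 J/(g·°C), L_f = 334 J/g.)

Cooling the water to 0 °C releases 188·4.18·51.6 = 40549 J.
Warming the ice to 0 °C takes 312·2.09·8.41 = 5484 J, leaving 35065 J for melting.
To melt every bit of ice: 312·334 = 104208 J.
That's not enough to melt it all — equilibrium is at 0 °C with ice remaining.
m_melt = 35065 / L_f = 105 g.

m_melted ≈ 105 g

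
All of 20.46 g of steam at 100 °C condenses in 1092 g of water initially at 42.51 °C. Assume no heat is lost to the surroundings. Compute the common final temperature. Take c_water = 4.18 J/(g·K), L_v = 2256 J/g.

T_f ≈ 53.5 °C

Let T be the final temperature. ΣQ_i = 0:
latent heat released on condensation: 20.46·2256 = 46158; condensed water 100 °C→T: 85.52(T − 100); original water: 4564.6(T − 42.51)
4650.1 T = 46158 + 8552.3 + 194039 = 248749
T ≈ 53.49 °C — below 100 °C, confirming all the steam condensed.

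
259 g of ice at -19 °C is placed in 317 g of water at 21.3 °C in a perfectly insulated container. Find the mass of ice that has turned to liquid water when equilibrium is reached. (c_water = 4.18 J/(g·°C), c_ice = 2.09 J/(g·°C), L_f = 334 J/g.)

m_melted ≈ 53.7 g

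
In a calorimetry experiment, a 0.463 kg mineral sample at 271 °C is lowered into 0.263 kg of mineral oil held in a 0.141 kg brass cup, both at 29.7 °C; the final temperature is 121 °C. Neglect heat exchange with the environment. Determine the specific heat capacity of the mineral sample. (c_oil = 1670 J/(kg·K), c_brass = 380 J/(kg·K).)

Conservation of energy gives ΣQ = 0:
0.463·c·(121 − 271) + 0.263·1670·(121 − 29.7) + 0.141·380·(121 − 29.7) = 0
-69.45 c = -44992
c = -44992/-69.45 ≈ 647.8 J/(kg·K)

c ≈ 648 J/(kg·K)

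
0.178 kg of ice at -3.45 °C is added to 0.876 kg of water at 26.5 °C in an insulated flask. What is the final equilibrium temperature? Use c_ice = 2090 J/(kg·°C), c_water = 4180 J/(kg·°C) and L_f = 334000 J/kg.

T_f ≈ 8.2 °C

Conservation of energy gives ΣQ = 0:
warm ice to 0 °C: 0.178×2090×(0 − (-3.45)) = 1283.5
  melt ice: 0.178×334000 = 59452
  meltwater 0→T: 0.178×4180×T = 744.04 T
  water cools: 0.876×4180×(T − 26.5) = 3661.7(T − 26.5)
4405.7 T = 97035 − 60735 = 36299
T ≈ 8.24 °C (positive, so assuming full melt was valid).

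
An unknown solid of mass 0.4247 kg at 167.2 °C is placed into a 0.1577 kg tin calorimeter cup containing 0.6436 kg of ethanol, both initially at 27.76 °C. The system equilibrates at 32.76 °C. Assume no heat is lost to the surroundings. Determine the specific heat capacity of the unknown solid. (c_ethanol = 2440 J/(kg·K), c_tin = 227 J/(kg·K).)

Setting the total heat transfer to zero:
0.4247×c×(32.76 − 167.2) + 0.6436×2440×(32.76 − 27.76) + 0.1577×227×(32.76 − 27.76) = 0
-57.1 c = -8030.9
c = -8030.9/-57.1 ≈ 140.7 J/(kg·K)

c ≈ 141 J/(kg·K)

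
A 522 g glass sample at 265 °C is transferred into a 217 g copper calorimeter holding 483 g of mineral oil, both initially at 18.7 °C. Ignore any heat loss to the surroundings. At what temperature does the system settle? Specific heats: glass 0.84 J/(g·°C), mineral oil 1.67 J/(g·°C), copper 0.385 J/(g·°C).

Setting the total heat transfer to zero:
522·0.84·(T − 265) + 483·1.67·(T − 18.7) + 217·0.385·(T − 18.7) = 0
438.48(T − 265) + 806.61(T − 18.7) + 83.55(T − 18.7) = 0
1328.6 T = 132843
T = 132843/1328.6 ≈ 99.98 °C

T_f ≈ 100.0 °C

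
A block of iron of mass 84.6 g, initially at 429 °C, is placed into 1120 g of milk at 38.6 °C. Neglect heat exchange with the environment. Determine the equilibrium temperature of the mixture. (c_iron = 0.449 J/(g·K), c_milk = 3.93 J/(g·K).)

T_f ≈ 41.9 °C

Let T be the final temperature. ΣQ_i = 0:
84.6·0.449·(T − 429) + 1120·3.93·(T − 38.6) = 0
37.99(T − 429) + 4401.6(T − 38.6) = 0
(37.99 + 4401.6) T = 37.99·429 + 4401.6·38.6
T = 186197 / 4439.6 = 41.9 °C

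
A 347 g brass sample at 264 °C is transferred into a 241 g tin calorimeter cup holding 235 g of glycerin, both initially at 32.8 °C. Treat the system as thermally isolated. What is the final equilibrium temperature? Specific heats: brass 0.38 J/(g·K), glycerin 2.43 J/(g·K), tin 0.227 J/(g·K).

T_f ≈ 73.0 °C

Net heat exchanged in the isolated system is zero:
347*0.38*(T − 264) + 235*2.43*(T − 32.8) + 241*0.227*(T − 32.8) = 0
757.62 T = 55336
T = 55336 / 757.62 = 73 °C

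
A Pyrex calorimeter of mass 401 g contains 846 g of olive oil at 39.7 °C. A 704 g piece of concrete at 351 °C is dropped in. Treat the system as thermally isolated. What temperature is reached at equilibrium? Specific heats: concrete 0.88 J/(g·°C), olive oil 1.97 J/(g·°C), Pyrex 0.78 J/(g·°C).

T_f ≈ 113.9 °C

T_f = Σ m_i c_i T_i / Σ m_i c_i:
T_f = (619.52×351 + 1666.6×39.7 + 312.78×39.7) / (619.52 + 1666.6 + 312.78)
    = 296034 / 2598.9 ≈ 113.91 °C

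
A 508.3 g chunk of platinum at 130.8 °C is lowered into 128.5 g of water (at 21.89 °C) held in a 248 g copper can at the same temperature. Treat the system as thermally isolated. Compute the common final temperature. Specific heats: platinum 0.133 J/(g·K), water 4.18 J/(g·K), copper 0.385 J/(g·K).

T_f ≈ 32.4 °C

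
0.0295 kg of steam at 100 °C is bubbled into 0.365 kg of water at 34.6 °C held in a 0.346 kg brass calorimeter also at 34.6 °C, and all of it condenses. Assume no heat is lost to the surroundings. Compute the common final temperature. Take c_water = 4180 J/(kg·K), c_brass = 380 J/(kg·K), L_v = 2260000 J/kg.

T_f ≈ 76.6 °C

Conservation of energy gives ΣQ = 0:
latent heat released on condensation: 0.0295×2260000 = 66670
  condensate cools 100→T: 0.0295×4180×(T − 100) = 123.31(T − 100)
  water warms: 0.365×4180×(T − 34.6) = 1525.7(T − 34.6)
  brass cup: 0.346×380×(T − 34.6) = 131.48(T − 34.6)
1780.5 T = 66670 + 12331 + 57338 = 136339
T ≈ 76.57 °C — below 100 °C, confirming all the steam condensed.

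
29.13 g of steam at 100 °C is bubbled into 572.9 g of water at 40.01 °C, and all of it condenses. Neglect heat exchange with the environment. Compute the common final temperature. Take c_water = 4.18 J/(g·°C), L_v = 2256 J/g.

T_f ≈ 69.0 °C

Setting the total heat transfer to zero:
condense steam: −29.13×2256 = −65717
  condensed water 100 °C→T: 121.76(T − 100)
  water warms: 572.9×4.18×(T − 40.01) = 2394.7(T − 40.01)
2516.5 T = 65717 + 12176 + 95813 = 173706
T ≈ 69.03 °C — below 100 °C, confirming all the steam condensed.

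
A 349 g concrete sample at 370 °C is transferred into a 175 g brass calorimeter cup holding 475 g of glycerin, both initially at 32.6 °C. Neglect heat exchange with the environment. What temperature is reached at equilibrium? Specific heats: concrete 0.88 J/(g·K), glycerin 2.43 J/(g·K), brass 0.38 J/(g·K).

With ΣQ=0 the equilibrium temperature is the m·c-weighted mean:
T_f = (307.12*370 + 1154.2*32.6 + 66.5*32.6) / (307.12 + 1154.2 + 66.5)
    = 153431 / 1527.9 ≈ 100.42 °C

T_f ≈ 100.4 °C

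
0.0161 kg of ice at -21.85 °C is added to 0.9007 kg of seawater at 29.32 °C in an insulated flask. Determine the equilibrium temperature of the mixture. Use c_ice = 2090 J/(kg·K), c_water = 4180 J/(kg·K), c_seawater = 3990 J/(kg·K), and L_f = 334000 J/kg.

Heat gained plus heat lost sum to zero:
warm ice to 0 °C: 0.0161×2090×(0 − (-21.85)) = 735.23; latent heat to melt: 0.0161×334000 = 5377.4; warm the meltwater: 67.3 T; seawater: 3593.8(T − 29.32)
3661.1 T = 105370 − 6112.6 = 99257
T ≈ 27.11 °C (positive, so assuming full melt was valid).

T_f ≈ 27.1 °C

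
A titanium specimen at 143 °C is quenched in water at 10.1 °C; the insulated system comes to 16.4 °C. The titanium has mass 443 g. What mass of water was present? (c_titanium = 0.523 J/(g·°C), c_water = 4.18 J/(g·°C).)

Heat lost by the titanium = heat gained by the water:
443×0.523×(143 − 16.4) = m×4.18×(16.4 − 10.1)
26.33 m = 29332  ⇒  m ≈ 1114 g

m ≈ 1110 g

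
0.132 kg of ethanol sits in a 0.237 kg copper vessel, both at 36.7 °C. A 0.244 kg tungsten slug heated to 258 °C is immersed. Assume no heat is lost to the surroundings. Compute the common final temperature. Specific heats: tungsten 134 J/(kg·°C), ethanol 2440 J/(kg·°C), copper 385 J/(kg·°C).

T_f ≈ 52.9 °C

Net heat exchanged in the isolated system is zero:
0.244*134*(T − 258) + 0.132*2440*(T − 36.7) + 0.237*385*(T − 36.7) = 0
32.7(T − 258) + 322.08(T − 36.7) + 91.24(T − 36.7) = 0
446.02 T = 23605
T = 23605 / 446.02 = 52.9 °C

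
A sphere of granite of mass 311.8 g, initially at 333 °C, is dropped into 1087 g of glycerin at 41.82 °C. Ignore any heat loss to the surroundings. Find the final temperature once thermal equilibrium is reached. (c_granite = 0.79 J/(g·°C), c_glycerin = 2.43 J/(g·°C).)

T_f ≈ 66.7 °C

Let T be the final temperature. ΣQ_i = 0:
311.8·0.79·(T − 333) + 1087·2.43·(T − 41.82) = 0
246.32(T − 333) + 2641.4(T − 41.82) = 0
(246.32 + 2641.4) T = 246.32·333 + 2641.4·41.82
T ≈ 66.66 °C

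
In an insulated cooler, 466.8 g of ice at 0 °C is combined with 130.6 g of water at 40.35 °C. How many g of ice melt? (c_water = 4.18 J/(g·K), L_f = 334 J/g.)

m_melted ≈ 66 g

Water can give up m c ΔT = 130.6×4.18×40.35 = 22027 J before reaching 0 °C.
To melt every bit of ice: 466.8×334 = 155911 J.
Since 22027 < 155911 J, not all the ice melts; equilibrium is at 0 °C.
Mass melted = 22027/334 ≈ 65.95 g.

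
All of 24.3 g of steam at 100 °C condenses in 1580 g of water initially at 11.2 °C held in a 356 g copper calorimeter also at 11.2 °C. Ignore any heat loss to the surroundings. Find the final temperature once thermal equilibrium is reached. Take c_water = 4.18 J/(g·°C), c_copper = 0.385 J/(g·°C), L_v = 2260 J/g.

T_f ≈ 20.5 °C

Sum of m c ΔT and latent-heat terms is zero:
steam→water at 100 °C releases m L_v = 24.3×2260 = 54918; condensed water 100 °C→T: 101.57(T − 100); water warms: 1580×4.18×(T − 11.2) = 6604.4(T − 11.2); cup: 137.06(T − 11.2)
6843 T = 54918 + 10157 + 75504 = 140580
T ≈ 20.54 °C (< 100 °C, so full condensation is consistent).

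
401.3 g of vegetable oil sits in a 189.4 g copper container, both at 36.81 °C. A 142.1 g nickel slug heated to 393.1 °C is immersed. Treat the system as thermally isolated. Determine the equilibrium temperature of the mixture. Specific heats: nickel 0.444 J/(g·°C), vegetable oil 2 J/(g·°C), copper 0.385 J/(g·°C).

T_f ≈ 60.8 °C

Heat gained plus heat lost sum to zero:
142.1×0.444×(T − 393.1) + 401.3×2×(T − 36.81) + 189.4×0.385×(T − 36.81) = 0
(63.09 + 802.6 + 72.92) T = 63.09×393.1 + 802.6×36.81 + 72.92×36.81
T = 57029/938.61 ≈ 60.76 °C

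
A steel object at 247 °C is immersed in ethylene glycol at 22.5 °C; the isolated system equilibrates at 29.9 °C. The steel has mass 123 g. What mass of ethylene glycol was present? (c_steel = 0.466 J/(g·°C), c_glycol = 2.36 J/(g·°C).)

Net heat exchanged in the isolated system is zero:
123·0.466·(29.9 − 247) + m·2.36·(29.9 − 22.5) = 0
17.46 m = 12444
m = 12444/17.46 ≈ 712.5 g

m ≈ 713 g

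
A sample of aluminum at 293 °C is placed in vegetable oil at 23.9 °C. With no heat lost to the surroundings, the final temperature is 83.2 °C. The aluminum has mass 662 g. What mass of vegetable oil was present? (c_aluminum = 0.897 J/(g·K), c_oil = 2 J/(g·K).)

m ≈ 1050 g

Let T be the final temperature. ΣQ_i = 0:
662·0.897·(83.2 − 293) + m·2·(83.2 − 23.9) = 0
118.6 m = 124582
m = 124582/118.6 ≈ 1050 g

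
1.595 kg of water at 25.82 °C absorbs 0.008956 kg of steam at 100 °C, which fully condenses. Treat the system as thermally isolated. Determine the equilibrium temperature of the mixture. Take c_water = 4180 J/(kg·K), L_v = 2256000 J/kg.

T_f ≈ 29.2 °C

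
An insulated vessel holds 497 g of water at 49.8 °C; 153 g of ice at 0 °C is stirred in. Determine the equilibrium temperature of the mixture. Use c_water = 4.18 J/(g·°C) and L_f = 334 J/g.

Setting the total heat transfer to zero:
melt ice: 153×334 = 51102; warm the meltwater: 639.54 T; water: 2077.5(T − 49.8)
2717 T = 103458 − 51102 = 52356
T ≈ 19.27 °C (positive, so assuming full melt was valid).

T_f ≈ 19.3 °C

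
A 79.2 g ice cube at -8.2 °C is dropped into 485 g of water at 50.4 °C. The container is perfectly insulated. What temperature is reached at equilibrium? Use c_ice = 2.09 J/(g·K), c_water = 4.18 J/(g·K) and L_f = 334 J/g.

Heat gained plus heat lost sum to zero:
warm ice to 0 °C: 79.2×2.09×(0 − (-8.2)) = 1357.3
  fusion: m_ice L_f = 79.2×334 = 26453
  meltwater 0→T: 79.2×4.18×T = 331.06 T
  water cools: 485×4.18×(T − 50.4) = 2027.3(T − 50.4)
2358.4 T = 102176 − 27810 = 74366
T ≈ 31.53 °C. Since T > 0 °C, the all-ice-melts assumption holds.

T_f ≈ 31.5 °C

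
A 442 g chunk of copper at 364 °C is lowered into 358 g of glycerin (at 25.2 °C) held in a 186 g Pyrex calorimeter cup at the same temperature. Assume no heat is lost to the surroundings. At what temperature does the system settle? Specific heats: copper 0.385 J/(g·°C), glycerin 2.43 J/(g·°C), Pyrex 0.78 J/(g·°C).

T_f ≈ 73.8 °C

T_f is the heat-capacity-weighted average of the initial temperatures:
T_f = (170.17×364 + 869.94×25.2 + 145.08×25.2) / (170.17 + 869.94 + 145.08)
    = 87520 / 1185.2 ≈ 73.85 °C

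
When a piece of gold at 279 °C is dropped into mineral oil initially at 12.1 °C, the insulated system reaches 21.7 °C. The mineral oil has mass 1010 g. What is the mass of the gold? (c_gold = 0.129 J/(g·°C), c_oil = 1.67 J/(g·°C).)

m ≈ 488 g

|Q_gold| = |Q_oil|:
m×0.129×(279 − 21.7) = 1010×1.67×(21.7 − 12.1)
33.19 m = 16192  ⇒  m ≈ 487.8 g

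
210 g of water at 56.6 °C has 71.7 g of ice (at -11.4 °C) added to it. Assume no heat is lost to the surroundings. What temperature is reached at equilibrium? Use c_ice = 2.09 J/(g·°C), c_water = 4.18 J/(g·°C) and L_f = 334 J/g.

Net heat exchanged in the isolated system is zero:
warm ice to 0 °C: 71.7×2.09×(0 − (-11.4)) = 1708.3; melt ice: 71.7×334 = 23948; warm the meltwater: 299.71 T; water cools: 210×4.18×(T − 56.6) = 877.8(T − 56.6)
1177.5 T = 49683 − 25656 = 24027
T ≈ 20.41 °C (positive, so assuming full melt was valid).

T_f ≈ 20.4 °C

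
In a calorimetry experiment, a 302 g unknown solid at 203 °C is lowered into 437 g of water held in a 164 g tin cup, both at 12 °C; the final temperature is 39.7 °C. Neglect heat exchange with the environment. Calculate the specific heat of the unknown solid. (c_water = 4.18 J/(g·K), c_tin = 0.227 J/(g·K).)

c ≈ 1.05 J/(g·K)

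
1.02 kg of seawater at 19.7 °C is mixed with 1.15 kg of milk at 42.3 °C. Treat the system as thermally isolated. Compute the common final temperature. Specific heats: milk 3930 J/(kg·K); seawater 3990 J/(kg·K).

T_f ≈ 31.6 °C

T_f = Σ m_i c_i T_i / Σ m_i c_i:
T_f = (4519.5*42.3 + 4069.8*19.7) / (4519.5 + 4069.8)
    = 271350 / 8589.3 ≈ 31.59 °C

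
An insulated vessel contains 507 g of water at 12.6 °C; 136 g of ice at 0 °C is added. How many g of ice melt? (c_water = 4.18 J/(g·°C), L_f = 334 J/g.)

m_melted ≈ 79.9 g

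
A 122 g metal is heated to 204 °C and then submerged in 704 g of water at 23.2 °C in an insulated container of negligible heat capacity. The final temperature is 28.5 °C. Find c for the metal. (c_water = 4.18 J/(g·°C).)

Heat lost by the metal = heat gained by the water:
122×c×(204 − 28.5) = 704×4.18×(28.5 − 23.2)
21411 c = 15596  ⇒  c ≈ 0.7284 J/(g·°C)

c ≈ 0.728 J/(g·°C)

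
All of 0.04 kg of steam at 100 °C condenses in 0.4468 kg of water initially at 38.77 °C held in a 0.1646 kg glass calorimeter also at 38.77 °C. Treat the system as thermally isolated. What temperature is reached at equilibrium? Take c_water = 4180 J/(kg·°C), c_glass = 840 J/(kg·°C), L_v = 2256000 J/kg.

Heat gained plus heat lost sum to zero:
steam→water at 100 °C releases m L_v = 0.04×2256000 = 90240; condensate cools 100→T: 0.04×4180×(T − 100) = 167.2(T − 100); original water: 1867.6(T − 38.77); glass cup: 0.1646×840×(T − 38.77) = 138.26(T − 38.77)
2173.1 T = 90240 + 16720 + 77768 = 184728
T ≈ 85.01 °C (< 100 °C, so full condensation is consistent).

T_f ≈ 85.0 °C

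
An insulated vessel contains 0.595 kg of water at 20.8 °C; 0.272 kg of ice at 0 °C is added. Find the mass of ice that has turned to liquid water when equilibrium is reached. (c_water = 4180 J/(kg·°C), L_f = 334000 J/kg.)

m_melted ≈ 0.155 kg

Cooling the water to 0 °C releases 0.595×4180×20.8 = 51732 J.
To melt every bit of ice: 0.272×334000 = 90848 J.
That's not enough to melt it all — equilibrium is at 0 °C with ice remaining.
Mass melted = 51732/334000 ≈ 0.1549 kg.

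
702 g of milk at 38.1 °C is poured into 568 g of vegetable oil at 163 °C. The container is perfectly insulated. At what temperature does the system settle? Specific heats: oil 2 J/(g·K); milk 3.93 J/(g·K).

Net heat exchanged in the isolated system is zero:
568*2*(T − 163) + 702*3.93*(T − 38.1) = 0
1136(T − 163) + 2758.9(T − 38.1) = 0
3894.9 T = 290281
T ≈ 74.53 °C

T_f ≈ 74.5 °C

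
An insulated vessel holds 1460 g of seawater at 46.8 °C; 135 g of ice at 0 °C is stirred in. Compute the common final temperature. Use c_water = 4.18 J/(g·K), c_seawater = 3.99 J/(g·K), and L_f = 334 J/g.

Conservation of energy gives ΣQ = 0:
fusion: m_ice L_f = 135·334 = 45090; meltwater 0→T: 135·4.18·T = 564.3 T; seawater cools: 1460·3.99·(T − 46.8) = 5825.4(T − 46.8)
6389.7 T = 272629 − 45090 = 227539
T ≈ 35.61 °C. Since T > 0 °C, the all-ice-melts assumption holds.

T_f ≈ 35.6 °C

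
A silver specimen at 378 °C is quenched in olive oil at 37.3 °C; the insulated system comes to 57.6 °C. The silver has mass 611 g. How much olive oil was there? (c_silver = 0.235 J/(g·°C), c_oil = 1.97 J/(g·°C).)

m ≈ 1150 g

Energy conservation, ΣQ = 0:
611·0.235·(57.6 − 378) + m·1.97·(57.6 − 37.3) = 0
39.99 m = 46005
m = 46005/39.99 ≈ 1150 g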